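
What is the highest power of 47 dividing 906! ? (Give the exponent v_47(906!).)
v_47(906!) = 19

Legendre's formula: v_p(n!) = Σ_{k ≥ 1} ⌊n / p^k⌋. For p = 47, n = 906, the terms are:
  ⌊906/47^1⌋ = ⌊906/47⌋ = 19
(the next term ⌊906/47^2⌋ = 0, terminating the sum). Summing: v_47(906!) = 19 = 19.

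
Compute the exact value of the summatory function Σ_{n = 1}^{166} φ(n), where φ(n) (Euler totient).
Σ_{n ≤ 166} φ(n) = 8396

Compute φ(n) for each 1 ≤ n ≤ 166: φ(1) = 1, φ(2) = 1, φ(3) = 2, φ(4) = 2, φ(5) = 4, φ(6) = 2, φ(7) = 6, φ(8) = 4, φ(9) = 6, φ(10) = 4, φ(11) = 10, φ(12) = 4, φ(13) = 12, φ(14) = 6, φ(15) = 8, φ(16) = 8, φ(17) = 16, φ(18) = 6, φ(19) = 18, φ(20) = 8, φ(21) = 12, φ(22) = 10, φ(23) = 22, φ(24) = 8, φ(25) = 20, φ(26) = 12, φ(27) = 18, φ(28) = 12, φ(29) = 28, φ(30) = 8, φ(31) = 30, φ(32) = 16, φ(33) = 20, φ(34) = 16, φ(35) = 24, φ(36) = 12, φ(37) = 36, φ(38) = 18, φ(39) = 24, φ(40) = 16, φ(41) = 40, φ(42) = 12, φ(43) = 42, φ(44) = 20, φ(45) = 24, φ(46) = 22, φ(47) = 46, φ(48) = 16, φ(49) = 42, φ(50) = 20, φ(51) = 32, φ(52) = 24, φ(53) = 52, φ(54) = 18, φ(55) = 40, φ(56) = 24, φ(57) = 36, φ(58) = 28, φ(59) = 58, φ(60) = 16, φ(61) = 60, φ(62) = 30, φ(63) = 36, φ(64) = 32, φ(65) = 48, φ(66) = 20, φ(67) = 66, φ(68) = 32, φ(69) = 44, φ(70) = 24, φ(71) = 70, φ(72) = 24, φ(73) = 72, φ(74) = 36, φ(75) = 40, φ(76) = 36, φ(77) = 60, φ(78) = 24, φ(79) = 78, φ(80) = 32, φ(81) = 54, φ(82) = 40, φ(83) = 82, φ(84) = 24, φ(85) = 64, φ(86) = 42, φ(87) = 56, φ(88) = 40, φ(89) = 88, φ(90) = 24, φ(91) = 72, φ(92) = 44, φ(93) = 60, φ(94) = 46, φ(95) = 72, φ(96) = 32, φ(97) = 96, φ(98) = 42, φ(99) = 60, φ(100) = 40, φ(101) = 100, φ(102) = 32, φ(103) = 102, φ(104) = 48, φ(105) = 48, φ(106) = 52, φ(107) = 106, φ(108) = 36, φ(109) = 108, φ(110) = 40, φ(111) = 72, φ(112) = 48, φ(113) = 112, φ(114) = 36, φ(115) = 88, φ(116) = 56, φ(117) = 72, φ(118) = 58, φ(119) = 96, φ(120) = 32, φ(121) = 110, φ(122) = 60, φ(123) = 80, φ(124) = 60, φ(125) = 100, φ(126) = 36, φ(127) = 126, φ(128) = 64, φ(129) = 84, φ(130) = 48, φ(131) = 130, φ(132) = 40, φ(133) = 108, φ(134) = 66, φ(135) = 72, φ(136) = 64, φ(137) = 136, φ(138) = 44, φ(139) = 138, φ(140) = 48, φ(141) = 92, φ(142) = 70, φ(143) = 120, φ(144) = 48, φ(145) = 112, φ(146) = 72, φ(147) = 84, φ(148) = 72, φ(149) = 148, φ(150) = 40, φ(151) = 150, φ(152) = 72, φ(153) = 96, φ(154) = 60, φ(155) = 120, φ(156) = 48, φ(157) = 156, φ(158) = 78, φ(159) = 104, φ(160) = 64, φ(161) = 132, φ(162) = 54, φ(163) = 162, φ(164) = 80, φ(165) = 80, φ(166) = 82. Summing all 166 values: 8396. (Average order: Σ_{n ≤ x} φ(n) ~ (3/π²) x². For x = 166, (3/π²)·166² ≈ 8376.02.)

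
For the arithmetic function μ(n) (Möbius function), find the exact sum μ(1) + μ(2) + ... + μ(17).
Σ_{n ≤ 17} μ(n) = -2

Compute μ(n) for each 1 ≤ n ≤ 17: μ(1) = 1, μ(2) = -1, μ(3) = -1, μ(4) = 0, μ(5) = -1, μ(6) = 1, μ(7) = -1, μ(8) = 0, μ(9) = 0, μ(10) = 1, μ(11) = -1, μ(12) = 0, μ(13) = -1, μ(14) = 1, μ(15) = 1, μ(16) = 0, μ(17) = -1. Summing all 17 values: -2. (Mertens function M(x) = Σ_{n ≤ x} μ(n); on average M(x) should be small (PNT ⟺ M(x) = o(x)).)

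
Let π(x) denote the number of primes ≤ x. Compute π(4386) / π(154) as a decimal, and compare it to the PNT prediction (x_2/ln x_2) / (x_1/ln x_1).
π(4386)/π(154) = 597/36 ≈ 16.5833;  PNT prediction ≈ 17.1061.

π(154) = 36 and π(4386) = 597, so π(4386)/π(154) ≈ 16.5833. The PNT-predicted ratio is (4386/ln(4386)) / (154/ln(154)) ≈ 17.1061. The two agree to within a few percent, as expected.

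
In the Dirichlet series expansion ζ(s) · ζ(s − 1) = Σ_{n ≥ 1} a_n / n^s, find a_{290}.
σ(290) = 540

In the product (Σ m^0/m^s)(Σ k / k^s) = Σ (Σ_{d | n} d) / n^s, the coefficient of 1/n^s is σ(n) = Σ_{d | n} d. For n = 290, divisors are [1, 2, 5, 10, 29, 58, 145, 290]; summing: σ(290) = 540.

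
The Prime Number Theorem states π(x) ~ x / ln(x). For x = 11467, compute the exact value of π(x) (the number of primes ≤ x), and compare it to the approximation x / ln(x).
π(11467) = 1382;  x/ln(x) ≈ 1226.78;  relative error ≈ 11.23%.

Directly count primes up to 11467: π(11467) = 1382. The PNT approximation gives 11467/ln(11467) ≈ 11467/9.34723 ≈ 1226.78. Relative error (π(x) − x/ln(x)) / π(x) ≈ 11.23%; the approximation is known to undercount slightly (Li(x) is a better estimate).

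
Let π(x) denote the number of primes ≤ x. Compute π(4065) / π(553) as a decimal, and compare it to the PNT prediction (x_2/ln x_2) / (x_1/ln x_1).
π(4065)/π(553) = 560/101 ≈ 5.5446;  PNT prediction ≈ 5.5863.

π(553) = 101 and π(4065) = 560, so π(4065)/π(553) ≈ 5.5446. The PNT-predicted ratio is (4065/ln(4065)) / (553/ln(553)) ≈ 5.5863. The two agree to within a few percent, as expected.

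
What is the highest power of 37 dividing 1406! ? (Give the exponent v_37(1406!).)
v_37(1406!) = 39

Legendre's formula: v_p(n!) = Σ_{k ≥ 1} ⌊n / p^k⌋. For p = 37, n = 1406, the terms are:
  ⌊1406/37^1⌋ = ⌊1406/37⌋ = 38
  ⌊1406/37^2⌋ = ⌊1406/1369⌋ = 1
(the next term ⌊1406/37^3⌋ = 0, terminating the sum). Summing: v_37(1406!) = 38 + 1 = 39.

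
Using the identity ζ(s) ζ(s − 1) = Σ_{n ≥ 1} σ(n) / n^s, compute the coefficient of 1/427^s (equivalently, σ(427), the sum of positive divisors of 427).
σ(427) = 496

In the product (Σ m^0/m^s)(Σ k / k^s) = Σ (Σ_{d | n} d) / n^s, the coefficient of 1/n^s is σ(n) = Σ_{d | n} d. For n = 427, divisors are [1, 7, 61, 427]; summing: σ(427) = 496.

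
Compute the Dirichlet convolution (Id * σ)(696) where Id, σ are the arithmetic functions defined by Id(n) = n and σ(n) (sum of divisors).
(Id * σ)(696) = 20237

Divisors of 696: [1, 2, 3, 4, 6, 8, 12, 24, 29, 58, 87, 116, 174, 232, 348, 696]. For each d | 696:
  d = 1: Id(1) · σ(696/1) = 1 · 1800 = 1800
  d = 2: Id(2) · σ(696/2) = 2 · 840 = 1680
  d = 3: Id(3) · σ(696/3) = 3 · 450 = 1350
  d = 4: Id(4) · σ(696/4) = 4 · 360 = 1440
  d = 6: Id(6) · σ(696/6) = 6 · 210 = 1260
  d = 8: Id(8) · σ(696/8) = 8 · 120 = 960
  d = 12: Id(12) · σ(696/12) = 12 · 90 = 1080
  d = 24: Id(24) · σ(696/24) = 24 · 30 = 720
  d = 29: Id(29) · σ(696/29) = 29 · 60 = 1740
  d = 58: Id(58) · σ(696/58) = 58 · 28 = 1624
  d = 87: Id(87) · σ(696/87) = 87 · 15 = 1305
  d = 116: Id(116) · σ(696/116) = 116 · 12 = 1392
  d = 174: Id(174) · σ(696/174) = 174 · 7 = 1218
  d = 232: Id(232) · σ(696/232) = 232 · 4 = 928
  d = 348: Id(348) · σ(696/348) = 348 · 3 = 1044
  d = 696: Id(696) · σ(696/696) = 696 · 1 = 696
Summing: (Id * σ)(696) = 1800 + 1680 + 1350 + 1440 + 1260 + 960 + 1080 + 720 + 1740 + 1624 + 1305 + 1392 + 1218 + 928 + 1044 + 696 = 20237.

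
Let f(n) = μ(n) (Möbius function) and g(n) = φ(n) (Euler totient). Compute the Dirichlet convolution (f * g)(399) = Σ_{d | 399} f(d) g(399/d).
(μ * φ)(399) = 85

Divisors of 399: [1, 3, 7, 19, 21, 57, 133, 399]. For each d | 399:
  d = 1: μ(1) · φ(399/1) = 1 · 216 = 216
  d = 3: μ(3) · φ(399/3) = -1 · 108 = -108
  d = 7: μ(7) · φ(399/7) = -1 · 36 = -36
  d = 19: μ(19) · φ(399/19) = -1 · 12 = -12
  d = 21: μ(21) · φ(399/21) = 1 · 18 = 18
  d = 57: μ(57) · φ(399/57) = 1 · 6 = 6
  d = 133: μ(133) · φ(399/133) = 1 · 2 = 2
  d = 399: μ(399) · φ(399/399) = -1 · 1 = -1
Summing: (μ * φ)(399) = 216 + -108 + -36 + -12 + 18 + 6 + 2 + -1 = 85.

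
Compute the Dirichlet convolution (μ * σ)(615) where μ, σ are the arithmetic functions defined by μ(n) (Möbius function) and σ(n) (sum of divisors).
(μ * σ)(615) = 615

Divisors of 615: [1, 3, 5, 15, 41, 123, 205, 615]. For each d | 615:
  d = 1: μ(1) · σ(615/1) = 1 · 1008 = 1008
  d = 3: μ(3) · σ(615/3) = -1 · 252 = -252
  d = 5: μ(5) · σ(615/5) = -1 · 168 = -168
  d = 15: μ(15) · σ(615/15) = 1 · 42 = 42
  d = 41: μ(41) · σ(615/41) = -1 · 24 = -24
  d = 123: μ(123) · σ(615/123) = 1 · 6 = 6
  d = 205: μ(205) · σ(615/205) = 1 · 4 = 4
  d = 615: μ(615) · σ(615/615) = -1 · 1 = -1
Summing: (μ * σ)(615) = 1008 + -252 + -168 + 42 + -24 + 6 + 4 + -1 = 615.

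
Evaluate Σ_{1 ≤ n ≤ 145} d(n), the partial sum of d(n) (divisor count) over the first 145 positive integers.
Σ_{n ≤ 145} d(n) = 750

Compute d(n) for each 1 ≤ n ≤ 145: d(1) = 1, d(2) = 2, d(3) = 2, d(4) = 3, d(5) = 2, d(6) = 4, d(7) = 2, d(8) = 4, d(9) = 3, d(10) = 4, d(11) = 2, d(12) = 6, d(13) = 2, d(14) = 4, d(15) = 4, d(16) = 5, d(17) = 2, d(18) = 6, d(19) = 2, d(20) = 6, d(21) = 4, d(22) = 4, d(23) = 2, d(24) = 8, d(25) = 3, d(26) = 4, d(27) = 4, d(28) = 6, d(29) = 2, d(30) = 8, d(31) = 2, d(32) = 6, d(33) = 4, d(34) = 4, d(35) = 4, d(36) = 9, d(37) = 2, d(38) = 4, d(39) = 4, d(40) = 8, d(41) = 2, d(42) = 8, d(43) = 2, d(44) = 6, d(45) = 6, d(46) = 4, d(47) = 2, d(48) = 10, d(49) = 3, d(50) = 6, d(51) = 4, d(52) = 6, d(53) = 2, d(54) = 8, d(55) = 4, d(56) = 8, d(57) = 4, d(58) = 4, d(59) = 2, d(60) = 12, d(61) = 2, d(62) = 4, d(63) = 6, d(64) = 7, d(65) = 4, d(66) = 8, d(67) = 2, d(68) = 6, d(69) = 4, d(70) = 8, d(71) = 2, d(72) = 12, d(73) = 2, d(74) = 4, d(75) = 6, d(76) = 6, d(77) = 4, d(78) = 8, d(79) = 2, d(80) = 10, d(81) = 5, d(82) = 4, d(83) = 2, d(84) = 12, d(85) = 4, d(86) = 4, d(87) = 4, d(88) = 8, d(89) = 2, d(90) = 12, d(91) = 4, d(92) = 6, d(93) = 4, d(94) = 4, d(95) = 4, d(96) = 12, d(97) = 2, d(98) = 6, d(99) = 6, d(100) = 9, d(101) = 2, d(102) = 8, d(103) = 2, d(104) = 8, d(105) = 8, d(106) = 4, d(107) = 2, d(108) = 12, d(109) = 2, d(110) = 8, d(111) = 4, d(112) = 10, d(113) = 2, d(114) = 8, d(115) = 4, d(116) = 6, d(117) = 6, d(118) = 4, d(119) = 4, d(120) = 16, d(121) = 3, d(122) = 4, d(123) = 4, d(124) = 6, d(125) = 4, d(126) = 12, d(127) = 2, d(128) = 8, d(129) = 4, d(130) = 8, d(131) = 2, d(132) = 12, d(133) = 4, d(134) = 4, d(135) = 8, d(136) = 8, d(137) = 2, d(138) = 8, d(139) = 2, d(140) = 12, d(141) = 4, d(142) = 4, d(143) = 4, d(144) = 15, d(145) = 4. Summing all 145 values: 750. (Dirichlet's divisor formula: Σ_{n ≤ x} d(n) = x ln(x) + (2γ − 1) x + O(√x). For x = 145, the asymptotic estimate is ≈ 744.02.)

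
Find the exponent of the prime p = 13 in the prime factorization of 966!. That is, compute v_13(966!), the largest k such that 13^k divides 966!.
v_13(966!) = 79

Legendre's formula: v_p(n!) = Σ_{k ≥ 1} ⌊n / p^k⌋. For p = 13, n = 966, the terms are:
  ⌊966/13^1⌋ = ⌊966/13⌋ = 74
  ⌊966/13^2⌋ = ⌊966/169⌋ = 5
(the next term ⌊966/13^3⌋ = 0, terminating the sum). Summing: v_13(966!) = 74 + 5 = 79.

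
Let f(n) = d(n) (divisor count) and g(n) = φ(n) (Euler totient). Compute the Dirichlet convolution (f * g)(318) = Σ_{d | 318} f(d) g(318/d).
(d * φ)(318) = 648

Divisors of 318: [1, 2, 3, 6, 53, 106, 159, 318]. For each d | 318:
  d = 1: d(1) · φ(318/1) = 1 · 104 = 104
  d = 2: d(2) · φ(318/2) = 2 · 104 = 208
  d = 3: d(3) · φ(318/3) = 2 · 52 = 104
  d = 6: d(6) · φ(318/6) = 4 · 52 = 208
  d = 53: d(53) · φ(318/53) = 2 · 2 = 4
  d = 106: d(106) · φ(318/106) = 4 · 2 = 8
  d = 159: d(159) · φ(318/159) = 4 · 1 = 4
  d = 318: d(318) · φ(318/318) = 8 · 1 = 8
Summing: (d * φ)(318) = 104 + 208 + 104 + 208 + 4 + 8 + 4 + 8 = 648.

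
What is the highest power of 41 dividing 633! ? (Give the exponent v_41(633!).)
v_41(633!) = 15

Legendre's formula: v_p(n!) = Σ_{k ≥ 1} ⌊n / p^k⌋. For p = 41, n = 633, the terms are:
  ⌊633/41^1⌋ = ⌊633/41⌋ = 15
(the next term ⌊633/41^2⌋ = 0, terminating the sum). Summing: v_41(633!) = 15 = 15.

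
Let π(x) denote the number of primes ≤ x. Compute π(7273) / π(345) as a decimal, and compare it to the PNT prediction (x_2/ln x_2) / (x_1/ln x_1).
π(7273)/π(345) = 928/68 ≈ 13.6471;  PNT prediction ≈ 13.8540.

π(345) = 68 and π(7273) = 928, so π(7273)/π(345) ≈ 13.6471. The PNT-predicted ratio is (7273/ln(7273)) / (345/ln(345)) ≈ 13.8540. The two agree to within a few percent, as expected.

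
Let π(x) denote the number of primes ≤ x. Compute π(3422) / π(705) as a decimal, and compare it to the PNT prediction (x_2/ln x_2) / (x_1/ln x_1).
π(3422)/π(705) = 480/126 ≈ 3.8095;  PNT prediction ≈ 3.9116.

π(705) = 126 and π(3422) = 480, so π(3422)/π(705) ≈ 3.8095. The PNT-predicted ratio is (3422/ln(3422)) / (705/ln(705)) ≈ 3.9116. The two agree to within a few percent, as expected.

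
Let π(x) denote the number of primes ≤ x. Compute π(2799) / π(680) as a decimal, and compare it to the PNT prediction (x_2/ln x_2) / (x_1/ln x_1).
π(2799)/π(680) = 407/123 ≈ 3.3089;  PNT prediction ≈ 3.3824.

π(680) = 123 and π(2799) = 407, so π(2799)/π(680) ≈ 3.3089. The PNT-predicted ratio is (2799/ln(2799)) / (680/ln(680)) ≈ 3.3824. The two agree to within a few percent, as expected.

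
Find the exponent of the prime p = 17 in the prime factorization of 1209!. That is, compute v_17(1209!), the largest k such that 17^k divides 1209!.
v_17(1209!) = 75

Legendre's formula: v_p(n!) = Σ_{k ≥ 1} ⌊n / p^k⌋. For p = 17, n = 1209, the terms are:
  ⌊1209/17^1⌋ = ⌊1209/17⌋ = 71
  ⌊1209/17^2⌋ = ⌊1209/289⌋ = 4
(the next term ⌊1209/17^3⌋ = 0, terminating the sum). Summing: v_17(1209!) = 71 + 4 = 75.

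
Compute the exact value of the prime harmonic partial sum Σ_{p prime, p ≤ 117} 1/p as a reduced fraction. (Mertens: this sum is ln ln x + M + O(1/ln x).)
Σ 1/p = 58472171373748331322981543916880425472323867753/31610054640417607788145206291543662493274686990

π(117) = 30, so the primes ≤ 117 are [2, 3, 5, 7, 11, 13, 17, 19, 23, 29, 31, 37, 41, 43, 47, 53, 59, 61, 67, 71, 73, 79, 83, 89, 97, 101, 103, 107, 109, 113]. Summing 1/p over these primes: 58472171373748331322981543916880425472323867753/31610054640417607788145206291543662493274686990 ≈ 1.8498. Mertens estimate ln ln(117) + 0.2615 ≈ 1.8222.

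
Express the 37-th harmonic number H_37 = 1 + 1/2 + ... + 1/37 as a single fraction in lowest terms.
H_37 = 2040798836801833/485721041551200

Direct summation: H_37 = 1 + 1/2 + ... + 1/37. The least common denominator is lcm(1, ..., 37) = 5342931457063200; over this denominator the numerator is 5342931457063200 + 2671465728531600 + 1780977152354400 + 1335732864265800 + 1068586291412640 + 890488576177200 + 763275922437600 + 667866432132900 + 593659050784800 + 534293145706320 + 485721041551200 + 445244288088600 + 410994727466400 + 381637961218800 + 356195430470880 + 333933216066450 + 314290085709600 + 296829525392400 + 281206918792800 + 267146572853160 + 254425307479200 + 242860520775600 + 232301367698400 + 222622144044300 + 213717258282528 + 205497363733200 + 197886350261600 + 190818980609400 + 184239015760800 + 178097715235440 + 172352627647200 + 166966608033225 + 161907013850400 + 157145042854800 + 152655184487520 + 148414762696200 + 144403552893600 = 22448787204820163, so H_37 = 22448787204820163/5342931457063200; reducing by gcd(22448787204820163, 5342931457063200) = 11 gives 2040798836801833/485721041551200 ≈ 4.20159. (The PNT-adjacent estimate ln(37) + γ ≈ 4.18813 matches within O(1/n).)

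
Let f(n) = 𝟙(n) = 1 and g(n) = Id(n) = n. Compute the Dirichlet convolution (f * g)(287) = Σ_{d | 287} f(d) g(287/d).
(𝟙 * Id)(287) = 336

Divisors of 287: [1, 7, 41, 287]. For each d | 287:
  d = 1: 𝟙(1) · Id(287/1) = 1 · 287 = 287
  d = 7: 𝟙(7) · Id(287/7) = 1 · 41 = 41
  d = 41: 𝟙(41) · Id(287/41) = 1 · 7 = 7
  d = 287: 𝟙(287) · Id(287/287) = 1 · 1 = 1
Summing: (𝟙 * Id)(287) = 287 + 41 + 7 + 1 = 336.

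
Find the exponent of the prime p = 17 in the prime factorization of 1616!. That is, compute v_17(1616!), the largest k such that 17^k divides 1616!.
v_17(1616!) = 100

Legendre's formula: v_p(n!) = Σ_{k ≥ 1} ⌊n / p^k⌋. For p = 17, n = 1616, the terms are:
  ⌊1616/17^1⌋ = ⌊1616/17⌋ = 95
  ⌊1616/17^2⌋ = ⌊1616/289⌋ = 5
(the next term ⌊1616/17^3⌋ = 0, terminating the sum). Summing: v_17(1616!) = 95 + 5 = 100.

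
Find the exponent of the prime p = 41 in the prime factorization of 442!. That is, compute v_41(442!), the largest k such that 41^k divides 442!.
v_41(442!) = 10

Legendre's formula: v_p(n!) = Σ_{k ≥ 1} ⌊n / p^k⌋. For p = 41, n = 442, the terms are:
  ⌊442/41^1⌋ = ⌊442/41⌋ = 10
(the next term ⌊442/41^2⌋ = 0, terminating the sum). Summing: v_41(442!) = 10 = 10.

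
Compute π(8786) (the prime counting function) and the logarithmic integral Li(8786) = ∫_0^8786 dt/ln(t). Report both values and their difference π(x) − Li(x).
π(8786) = 1095;  Li(8786) ≈ 1113.41;  π(x) − Li(x) ≈ -18.41.

Direct count of primes ≤ 8786 gives π(8786) = 1095. Numerical evaluation of the logarithmic integral gives Li(8786) ≈ 1113.41. The difference π(x) − Li(x) ≈ -18.41 is typically negative for small/moderate x (Li(x) overestimates), though Littlewood's theorem shows this sign changes infinitely often.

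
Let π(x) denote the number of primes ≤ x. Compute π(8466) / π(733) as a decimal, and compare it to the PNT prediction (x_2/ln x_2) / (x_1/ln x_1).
π(8466)/π(733) = 1058/130 ≈ 8.1385;  PNT prediction ≈ 8.4252.

π(733) = 130 and π(8466) = 1058, so π(8466)/π(733) ≈ 8.1385. The PNT-predicted ratio is (8466/ln(8466)) / (733/ln(733)) ≈ 8.4252. The two agree to within a few percent, as expected.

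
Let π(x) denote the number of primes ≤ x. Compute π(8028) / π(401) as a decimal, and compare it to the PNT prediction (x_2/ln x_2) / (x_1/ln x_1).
π(8028)/π(401) = 1010/79 ≈ 12.7848;  PNT prediction ≈ 13.3470.

π(401) = 79 and π(8028) = 1010, so π(8028)/π(401) ≈ 12.7848. The PNT-predicted ratio is (8028/ln(8028)) / (401/ln(401)) ≈ 13.3470. The two agree to within a few percent, as expected.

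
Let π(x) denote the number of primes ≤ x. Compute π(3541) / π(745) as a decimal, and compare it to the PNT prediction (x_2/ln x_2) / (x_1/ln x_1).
π(3541)/π(745) = 496/132 ≈ 3.7576;  PNT prediction ≈ 3.8464.

π(745) = 132 and π(3541) = 496, so π(3541)/π(745) ≈ 3.7576. The PNT-predicted ratio is (3541/ln(3541)) / (745/ln(745)) ≈ 3.8464. The two agree to within a few percent, as expected.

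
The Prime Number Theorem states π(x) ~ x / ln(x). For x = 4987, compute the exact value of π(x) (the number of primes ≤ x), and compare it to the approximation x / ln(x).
π(4987) = 667;  x/ln(x) ≈ 585.70;  relative error ≈ 12.19%.

Directly count primes up to 4987: π(4987) = 667. The PNT approximation gives 4987/ln(4987) ≈ 4987/8.51459 ≈ 585.70. Relative error (π(x) − x/ln(x)) / π(x) ≈ 12.19%; the approximation is known to undercount slightly (Li(x) is a better estimate).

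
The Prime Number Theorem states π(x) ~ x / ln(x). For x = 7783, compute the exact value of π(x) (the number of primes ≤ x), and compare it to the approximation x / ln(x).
π(7783) = 985;  x/ln(x) ≈ 868.67;  relative error ≈ 11.81%.

Directly count primes up to 7783: π(7783) = 985. The PNT approximation gives 7783/ln(7783) ≈ 7783/8.95970 ≈ 868.67. Relative error (π(x) − x/ln(x)) / π(x) ≈ 11.81%; the approximation is known to undercount slightly (Li(x) is a better estimate).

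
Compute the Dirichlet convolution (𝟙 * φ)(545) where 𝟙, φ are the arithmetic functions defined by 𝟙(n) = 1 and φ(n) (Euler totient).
(𝟙 * φ)(545) = 545

Divisors of 545: [1, 5, 109, 545]. For each d | 545:
  d = 1: 𝟙(1) · φ(545/1) = 1 · 432 = 432
  d = 5: 𝟙(5) · φ(545/5) = 1 · 108 = 108
  d = 109: 𝟙(109) · φ(545/109) = 1 · 4 = 4
  d = 545: 𝟙(545) · φ(545/545) = 1 · 1 = 1
Summing: (𝟙 * φ)(545) = 432 + 108 + 4 + 1 = 545.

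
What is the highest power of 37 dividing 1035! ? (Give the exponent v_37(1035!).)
v_37(1035!) = 27

Legendre's formula: v_p(n!) = Σ_{k ≥ 1} ⌊n / p^k⌋. For p = 37, n = 1035, the terms are:
  ⌊1035/37^1⌋ = ⌊1035/37⌋ = 27
(the next term ⌊1035/37^2⌋ = 0, terminating the sum). Summing: v_37(1035!) = 27 = 27.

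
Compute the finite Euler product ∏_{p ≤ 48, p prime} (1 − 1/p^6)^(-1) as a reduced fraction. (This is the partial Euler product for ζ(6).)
∏ = 739922824862544451640166694180680765476614483998462834502498139791315/727309058868145310276350820375862045292293308126790710400267935809536

The primes p ≤ 48 are [2, 3, 5, 7, 11, 13, 17, 19, 23, 29, 31, 37, 41, 43, 47]. For each prime, (1 − 1/p^6)^(-1) = p^6 / (p^6 − 1). The product is (1 − 1/2^6)^(-1), (1 − 1/3^6)^(-1), (1 − 1/5^6)^(-1), (1 − 1/7^6)^(-1), (1 − 1/11^6)^(-1), (1 − 1/13^6)^(-1), (1 − 1/17^6)^(-1), (1 − 1/19^6)^(-1), (1 − 1/23^6)^(-1), (1 − 1/29^6)^(-1), (1 − 1/31^6)^(-1), (1 − 1/37^6)^(-1), (1 − 1/41^6)^(-1), (1 − 1/43^6)^(-1), (1 − 1/47^6)^(-1) = ∏ p^6 / (p^6 − 1) = 739922824862544451640166694180680765476614483998462834502498139791315/727309058868145310276350820375862045292293308126790710400267935809536.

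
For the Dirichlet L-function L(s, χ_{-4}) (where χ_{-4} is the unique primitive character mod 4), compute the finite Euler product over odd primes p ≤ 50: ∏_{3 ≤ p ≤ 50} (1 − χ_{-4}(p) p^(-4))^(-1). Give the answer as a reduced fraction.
∏ = 424022009220093808147330044599350686845258380222853/428762185161728930691534489551822091105495385374720

The odd primes p ≤ 50 are [3, 5, 7, 11, 13, 17, 19, 23, 29, 31, 37, 41, 43, 47]. For each, χ(p) = 1 if p ≡ 1 mod 4, χ(p) = −1 if p ≡ 3 mod 4. Taking (1 − χ(p)/p^4)^(-1) = p^4/(p^4 − χ(p)): (1 − (-1)/3^4)^(-1) · (1 − (1)/5^4)^(-1) · (1 − (-1)/7^4)^(-1) · (1 − (-1)/11^4)^(-1) · (1 − (1)/13^4)^(-1) · (1 − (1)/17^4)^(-1) · (1 − (-1)/19^4)^(-1) · (1 − (-1)/23^4)^(-1) · (1 − (1)/29^4)^(-1) · (1 − (-1)/31^4)^(-1) · (1 − (1)/37^4)^(-1) · (1 − (1)/41^4)^(-1) · (1 − (-1)/43^4)^(-1) · (1 − (-1)/47^4)^(-1) = 424022009220093808147330044599350686845258380222853/428762185161728930691534489551822091105495385374720.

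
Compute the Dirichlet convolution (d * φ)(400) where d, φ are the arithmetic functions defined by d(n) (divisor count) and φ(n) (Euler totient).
(d * φ)(400) = 961

Divisors of 400: [1, 2, 4, 5, 8, 10, 16, 20, 25, 40, 50, 80, 100, 200, 400]. For each d | 400:
  d = 1: d(1) · φ(400/1) = 1 · 160 = 160
  d = 2: d(2) · φ(400/2) = 2 · 80 = 160
  d = 4: d(4) · φ(400/4) = 3 · 40 = 120
  d = 5: d(5) · φ(400/5) = 2 · 32 = 64
  d = 8: d(8) · φ(400/8) = 4 · 20 = 80
  d = 10: d(10) · φ(400/10) = 4 · 16 = 64
  d = 16: d(16) · φ(400/16) = 5 · 20 = 100
  d = 20: d(20) · φ(400/20) = 6 · 8 = 48
  d = 25: d(25) · φ(400/25) = 3 · 8 = 24
  d = 40: d(40) · φ(400/40) = 8 · 4 = 32
  d = 50: d(50) · φ(400/50) = 6 · 4 = 24
  d = 80: d(80) · φ(400/80) = 10 · 4 = 40
  d = 100: d(100) · φ(400/100) = 9 · 2 = 18
  d = 200: d(200) · φ(400/200) = 12 · 1 = 12
  d = 400: d(400) · φ(400/400) = 15 · 1 = 15
Summing: (d * φ)(400) = 160 + 160 + 120 + 64 + 80 + 64 + 100 + 48 + 24 + 32 + 24 + 40 + 18 + 12 + 15 = 961.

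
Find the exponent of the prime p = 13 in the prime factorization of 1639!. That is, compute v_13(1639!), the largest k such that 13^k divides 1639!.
v_13(1639!) = 135

Legendre's formula: v_p(n!) = Σ_{k ≥ 1} ⌊n / p^k⌋. For p = 13, n = 1639, the terms are:
  ⌊1639/13^1⌋ = ⌊1639/13⌋ = 126
  ⌊1639/13^2⌋ = ⌊1639/169⌋ = 9
(the next term ⌊1639/13^3⌋ = 0, terminating the sum). Summing: v_13(1639!) = 126 + 9 = 135.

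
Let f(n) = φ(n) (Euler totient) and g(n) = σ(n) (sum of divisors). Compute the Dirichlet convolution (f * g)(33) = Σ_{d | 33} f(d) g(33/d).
(φ * σ)(33) = 132

Divisors of 33: [1, 3, 11, 33]. For each d | 33:
  d = 1: φ(1) · σ(33/1) = 1 · 48 = 48
  d = 3: φ(3) · σ(33/3) = 2 · 12 = 24
  d = 11: φ(11) · σ(33/11) = 10 · 4 = 40
  d = 33: φ(33) · σ(33/33) = 20 · 1 = 20
Summing: (φ * σ)(33) = 48 + 24 + 40 + 20 = 132.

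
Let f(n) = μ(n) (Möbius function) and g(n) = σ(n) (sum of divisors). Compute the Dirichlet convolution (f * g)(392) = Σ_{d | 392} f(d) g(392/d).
(μ * σ)(392) = 392

Divisors of 392: [1, 2, 4, 7, 8, 14, 28, 49, 56, 98, 196, 392]. For each d | 392:
  d = 1: μ(1) · σ(392/1) = 1 · 855 = 855
  d = 2: μ(2) · σ(392/2) = -1 · 399 = -399
  d = 4: μ(4) · σ(392/4) = 0 · 171 = 0
  d = 7: μ(7) · σ(392/7) = -1 · 120 = -120
  d = 8: μ(8) · σ(392/8) = 0 · 57 = 0
  d = 14: μ(14) · σ(392/14) = 1 · 56 = 56
  d = 28: μ(28) · σ(392/28) = 0 · 24 = 0
  d = 49: μ(49) · σ(392/49) = 0 · 15 = 0
  d = 56: μ(56) · σ(392/56) = 0 · 8 = 0
  d = 98: μ(98) · σ(392/98) = 0 · 7 = 0
  d = 196: μ(196) · σ(392/196) = 0 · 3 = 0
  d = 392: μ(392) · σ(392/392) = 0 · 1 = 0
Summing: (μ * σ)(392) = 855 + -399 + 0 + -120 + 0 + 56 + 0 + 0 + 0 + 0 + 0 + 0 = 392.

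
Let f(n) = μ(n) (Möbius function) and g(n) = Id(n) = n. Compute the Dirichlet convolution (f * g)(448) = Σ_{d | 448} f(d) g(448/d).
(μ * Id)(448) = 192

Divisors of 448: [1, 2, 4, 7, 8, 14, 16, 28, 32, 56, 64, 112, 224, 448]. For each d | 448:
  d = 1: μ(1) · Id(448/1) = 1 · 448 = 448
  d = 2: μ(2) · Id(448/2) = -1 · 224 = -224
  d = 4: μ(4) · Id(448/4) = 0 · 112 = 0
  d = 7: μ(7) · Id(448/7) = -1 · 64 = -64
  d = 8: μ(8) · Id(448/8) = 0 · 56 = 0
  d = 14: μ(14) · Id(448/14) = 1 · 32 = 32
  d = 16: μ(16) · Id(448/16) = 0 · 28 = 0
  d = 28: μ(28) · Id(448/28) = 0 · 16 = 0
  d = 32: μ(32) · Id(448/32) = 0 · 14 = 0
  d = 56: μ(56) · Id(448/56) = 0 · 8 = 0
  d = 64: μ(64) · Id(448/64) = 0 · 7 = 0
  d = 112: μ(112) · Id(448/112) = 0 · 4 = 0
  d = 224: μ(224) · Id(448/224) = 0 · 2 = 0
  d = 448: μ(448) · Id(448/448) = 0 · 1 = 0
Summing: (μ * Id)(448) = 448 + -224 + 0 + -64 + 0 + 32 + 0 + 0 + 0 + 0 + 0 + 0 + 0 + 0 = 192.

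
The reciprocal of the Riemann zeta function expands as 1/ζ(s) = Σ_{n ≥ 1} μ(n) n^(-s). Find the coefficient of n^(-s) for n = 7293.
μ(7293) = 1

Factor n = 7293 = 3 · 11 · 13 · 17. μ(n) = 0 if any exponent ≥ 2 (not squarefree); otherwise μ(n) = (−1)^{ω(n)} where ω(n) is the number of distinct prime factors. Applying: μ(7293) = 1.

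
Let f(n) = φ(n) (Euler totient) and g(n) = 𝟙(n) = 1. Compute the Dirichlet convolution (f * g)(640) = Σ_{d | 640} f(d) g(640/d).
(φ * 𝟙)(640) = 640

Divisors of 640: [1, 2, 4, 5, 8, 10, 16, 20, 32, 40, 64, 80, 128, 160, 320, 640]. For each d | 640:
  d = 1: φ(1) · 𝟙(640/1) = 1 · 1 = 1
  d = 2: φ(2) · 𝟙(640/2) = 1 · 1 = 1
  d = 4: φ(4) · 𝟙(640/4) = 2 · 1 = 2
  d = 5: φ(5) · 𝟙(640/5) = 4 · 1 = 4
  d = 8: φ(8) · 𝟙(640/8) = 4 · 1 = 4
  d = 10: φ(10) · 𝟙(640/10) = 4 · 1 = 4
  d = 16: φ(16) · 𝟙(640/16) = 8 · 1 = 8
  d = 20: φ(20) · 𝟙(640/20) = 8 · 1 = 8
  d = 32: φ(32) · 𝟙(640/32) = 16 · 1 = 16
  d = 40: φ(40) · 𝟙(640/40) = 16 · 1 = 16
  d = 64: φ(64) · 𝟙(640/64) = 32 · 1 = 32
  d = 80: φ(80) · 𝟙(640/80) = 32 · 1 = 32
  d = 128: φ(128) · 𝟙(640/128) = 64 · 1 = 64
  d = 160: φ(160) · 𝟙(640/160) = 64 · 1 = 64
  d = 320: φ(320) · 𝟙(640/320) = 128 · 1 = 128
  d = 640: φ(640) · 𝟙(640/640) = 256 · 1 = 256
Summing: (φ * 𝟙)(640) = 1 + 1 + 2 + 4 + 4 + 4 + 8 + 8 + 16 + 16 + 32 + 32 + 64 + 64 + 128 + 256 = 640.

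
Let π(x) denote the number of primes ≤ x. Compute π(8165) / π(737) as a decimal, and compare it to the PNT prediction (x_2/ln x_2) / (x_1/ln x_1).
π(8165)/π(737) = 1024/130 ≈ 7.8769;  PNT prediction ≈ 8.1207.

π(737) = 130 and π(8165) = 1024, so π(8165)/π(737) ≈ 7.8769. The PNT-predicted ratio is (8165/ln(8165)) / (737/ln(737)) ≈ 8.1207. The two agree to within a few percent, as expected.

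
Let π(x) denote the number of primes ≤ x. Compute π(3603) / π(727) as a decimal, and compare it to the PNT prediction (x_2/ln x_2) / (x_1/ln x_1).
π(3603)/π(727) = 503/129 ≈ 3.8992;  PNT prediction ≈ 3.9874.

π(727) = 129 and π(3603) = 503, so π(3603)/π(727) ≈ 3.8992. The PNT-predicted ratio is (3603/ln(3603)) / (727/ln(727)) ≈ 3.9874. The two agree to within a few percent, as expected.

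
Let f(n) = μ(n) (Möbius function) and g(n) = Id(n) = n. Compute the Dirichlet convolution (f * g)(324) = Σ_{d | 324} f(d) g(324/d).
(μ * Id)(324) = 108

Divisors of 324: [1, 2, 3, 4, 6, 9, 12, 18, 27, 36, 54, 81, 108, 162, 324]. For each d | 324:
  d = 1: μ(1) · Id(324/1) = 1 · 324 = 324
  d = 2: μ(2) · Id(324/2) = -1 · 162 = -162
  d = 3: μ(3) · Id(324/3) = -1 · 108 = -108
  d = 4: μ(4) · Id(324/4) = 0 · 81 = 0
  d = 6: μ(6) · Id(324/6) = 1 · 54 = 54
  d = 9: μ(9) · Id(324/9) = 0 · 36 = 0
  d = 12: μ(12) · Id(324/12) = 0 · 27 = 0
  d = 18: μ(18) · Id(324/18) = 0 · 18 = 0
  d = 27: μ(27) · Id(324/27) = 0 · 12 = 0
  d = 36: μ(36) · Id(324/36) = 0 · 9 = 0
  d = 54: μ(54) · Id(324/54) = 0 · 6 = 0
  d = 81: μ(81) · Id(324/81) = 0 · 4 = 0
  d = 108: μ(108) · Id(324/108) = 0 · 3 = 0
  d = 162: μ(162) · Id(324/162) = 0 · 2 = 0
  d = 324: μ(324) · Id(324/324) = 0 · 1 = 0
Summing: (μ * Id)(324) = 324 + -162 + -108 + 0 + 54 + 0 + 0 + 0 + 0 + 0 + 0 + 0 + 0 + 0 + 0 = 108.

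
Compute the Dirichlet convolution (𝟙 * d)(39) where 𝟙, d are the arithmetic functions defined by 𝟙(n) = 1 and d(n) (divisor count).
(𝟙 * d)(39) = 9

Divisors of 39: [1, 3, 13, 39]. For each d | 39:
  d = 1: 𝟙(1) · d(39/1) = 1 · 4 = 4
  d = 3: 𝟙(3) · d(39/3) = 1 · 2 = 2
  d = 13: 𝟙(13) · d(39/13) = 1 · 2 = 2
  d = 39: 𝟙(39) · d(39/39) = 1 · 1 = 1
Summing: (𝟙 * d)(39) = 4 + 2 + 2 + 1 = 9.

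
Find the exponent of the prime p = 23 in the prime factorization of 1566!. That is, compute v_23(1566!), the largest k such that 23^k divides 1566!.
v_23(1566!) = 70

Legendre's formula: v_p(n!) = Σ_{k ≥ 1} ⌊n / p^k⌋. For p = 23, n = 1566, the terms are:
  ⌊1566/23^1⌋ = ⌊1566/23⌋ = 68
  ⌊1566/23^2⌋ = ⌊1566/529⌋ = 2
(the next term ⌊1566/23^3⌋ = 0, terminating the sum). Summing: v_23(1566!) = 68 + 2 = 70.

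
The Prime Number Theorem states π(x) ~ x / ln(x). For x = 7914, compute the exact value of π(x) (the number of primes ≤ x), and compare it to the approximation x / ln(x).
π(7914) = 999;  x/ln(x) ≈ 881.65;  relative error ≈ 11.75%.

Directly count primes up to 7914: π(7914) = 999. The PNT approximation gives 7914/ln(7914) ≈ 7914/8.97639 ≈ 881.65. Relative error (π(x) − x/ln(x)) / π(x) ≈ 11.75%; the approximation is known to undercount slightly (Li(x) is a better estimate).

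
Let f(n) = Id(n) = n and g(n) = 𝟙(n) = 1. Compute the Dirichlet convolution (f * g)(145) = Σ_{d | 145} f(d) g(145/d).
(Id * 𝟙)(145) = 180

Divisors of 145: [1, 5, 29, 145]. For each d | 145:
  d = 1: Id(1) · 𝟙(145/1) = 1 · 1 = 1
  d = 5: Id(5) · 𝟙(145/5) = 5 · 1 = 5
  d = 29: Id(29) · 𝟙(145/29) = 29 · 1 = 29
  d = 145: Id(145) · 𝟙(145/145) = 145 · 1 = 145
Summing: (Id * 𝟙)(145) = 1 + 5 + 29 + 145 = 180.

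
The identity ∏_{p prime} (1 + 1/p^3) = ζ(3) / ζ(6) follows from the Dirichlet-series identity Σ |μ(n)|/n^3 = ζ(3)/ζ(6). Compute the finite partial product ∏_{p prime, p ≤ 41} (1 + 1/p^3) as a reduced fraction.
∏ = 19748514390846878817381777408/16714921165084221808965643495

The primes p ≤ 41 are [2, 3, 5, 7, 11, 13, 17, 19, 23, 29, 31, 37, 41]. For each, (1 + 1/p^3) = (p^3 + 1)/p^3. Multiplying these fractions over p ∈ [2, 3, 5, 7, 11, 13, 17, 19, 23, 29, 31, 37, 41] gives 19748514390846878817381777408/16714921165084221808965643495. (In the limit P → ∞ this tends to ζ(3)/ζ(6).)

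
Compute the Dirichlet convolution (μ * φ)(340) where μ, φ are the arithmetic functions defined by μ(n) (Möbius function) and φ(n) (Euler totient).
(μ * φ)(340) = 45

Divisors of 340: [1, 2, 4, 5, 10, 17, 20, 34, 68, 85, 170, 340]. For each d | 340:
  d = 1: μ(1) · φ(340/1) = 1 · 128 = 128
  d = 2: μ(2) · φ(340/2) = -1 · 64 = -64
  d = 4: μ(4) · φ(340/4) = 0 · 64 = 0
  d = 5: μ(5) · φ(340/5) = -1 · 32 = -32
  d = 10: μ(10) · φ(340/10) = 1 · 16 = 16
  d = 17: μ(17) · φ(340/17) = -1 · 8 = -8
  d = 20: μ(20) · φ(340/20) = 0 · 16 = 0
  d = 34: μ(34) · φ(340/34) = 1 · 4 = 4
  d = 68: μ(68) · φ(340/68) = 0 · 4 = 0
  d = 85: μ(85) · φ(340/85) = 1 · 2 = 2
  d = 170: μ(170) · φ(340/170) = -1 · 1 = -1
  d = 340: μ(340) · φ(340/340) = 0 · 1 = 0
Summing: (μ * φ)(340) = 128 + -64 + 0 + -32 + 16 + -8 + 0 + 4 + 0 + 2 + -1 + 0 = 45.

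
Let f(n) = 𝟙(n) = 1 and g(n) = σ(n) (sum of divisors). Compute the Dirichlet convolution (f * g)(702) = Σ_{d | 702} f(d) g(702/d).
(𝟙 * σ)(702) = 3480

Divisors of 702: [1, 2, 3, 6, 9, 13, 18, 26, 27, 39, 54, 78, 117, 234, 351, 702]. For each d | 702:
  d = 1: 𝟙(1) · σ(702/1) = 1 · 1680 = 1680
  d = 2: 𝟙(2) · σ(702/2) = 1 · 560 = 560
  d = 3: 𝟙(3) · σ(702/3) = 1 · 546 = 546
  d = 6: 𝟙(6) · σ(702/6) = 1 · 182 = 182
  d = 9: 𝟙(9) · σ(702/9) = 1 · 168 = 168
  d = 13: 𝟙(13) · σ(702/13) = 1 · 120 = 120
  d = 18: 𝟙(18) · σ(702/18) = 1 · 56 = 56
  d = 26: 𝟙(26) · σ(702/26) = 1 · 40 = 40
  d = 27: 𝟙(27) · σ(702/27) = 1 · 42 = 42
  d = 39: 𝟙(39) · σ(702/39) = 1 · 39 = 39
  d = 54: 𝟙(54) · σ(702/54) = 1 · 14 = 14
  d = 78: 𝟙(78) · σ(702/78) = 1 · 13 = 13
  d = 117: 𝟙(117) · σ(702/117) = 1 · 12 = 12
  d = 234: 𝟙(234) · σ(702/234) = 1 · 4 = 4
  d = 351: 𝟙(351) · σ(702/351) = 1 · 3 = 3
  d = 702: 𝟙(702) · σ(702/702) = 1 · 1 = 1
Summing: (𝟙 * σ)(702) = 1680 + 560 + 546 + 182 + 168 + 120 + 56 + 40 + 42 + 39 + 14 + 13 + 12 + 4 + 3 + 1 = 3480.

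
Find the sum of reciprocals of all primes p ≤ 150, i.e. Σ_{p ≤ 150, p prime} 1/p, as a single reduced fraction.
Σ 1/p = 2815015614437565820654021455954100101477639621972021569177/1492182350939279320058875736615841068547583863326864530410

π(150) = 35, so the primes ≤ 150 are [2, 3, 5, 7, 11, 13, 17, 19, 23, 29, 31, 37, 41, 43, 47, 53, 59, 61, 67, 71, 73, 79, 83, 89, 97, 101, 103, 107, 109, 113, 127, 131, 137, 139, 149]. Summing 1/p over these primes: 2815015614437565820654021455954100101477639621972021569177/1492182350939279320058875736615841068547583863326864530410 ≈ 1.8865. Mertens estimate ln ln(150) + 0.2615 ≈ 1.8731.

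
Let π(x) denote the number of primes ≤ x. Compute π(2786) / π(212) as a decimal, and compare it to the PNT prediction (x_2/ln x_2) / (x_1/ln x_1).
π(2786)/π(212) = 404/47 ≈ 8.5957;  PNT prediction ≈ 8.8742.

π(212) = 47 and π(2786) = 404, so π(2786)/π(212) ≈ 8.5957. The PNT-predicted ratio is (2786/ln(2786)) / (212/ln(212)) ≈ 8.8742. The two agree to within a few percent, as expected.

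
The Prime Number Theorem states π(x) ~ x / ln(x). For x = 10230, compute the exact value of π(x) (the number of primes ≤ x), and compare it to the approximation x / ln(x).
π(10230) = 1254;  x/ln(x) ≈ 1107.97;  relative error ≈ 11.64%.

Directly count primes up to 10230: π(10230) = 1254. The PNT approximation gives 10230/ln(10230) ≈ 10230/9.23308 ≈ 1107.97. Relative error (π(x) − x/ln(x)) / π(x) ≈ 11.64%; the approximation is known to undercount slightly (Li(x) is a better estimate).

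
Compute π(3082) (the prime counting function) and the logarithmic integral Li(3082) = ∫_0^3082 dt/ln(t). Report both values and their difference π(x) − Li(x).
π(3082) = 440;  Li(3082) ≈ 452.98;  π(x) − Li(x) ≈ -12.98.

Direct count of primes ≤ 3082 gives π(3082) = 440. Numerical evaluation of the logarithmic integral gives Li(3082) ≈ 452.98. The difference π(x) − Li(x) ≈ -12.98 is typically negative for small/moderate x (Li(x) overestimates), though Littlewood's theorem shows this sign changes infinitely often.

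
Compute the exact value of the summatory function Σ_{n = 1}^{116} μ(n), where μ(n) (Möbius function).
Σ_{n ≤ 116} μ(n) = -5

Compute μ(n) for each 1 ≤ n ≤ 116: μ(1) = 1, μ(2) = -1, μ(3) = -1, μ(4) = 0, μ(5) = -1, μ(6) = 1, μ(7) = -1, μ(8) = 0, μ(9) = 0, μ(10) = 1, μ(11) = -1, μ(12) = 0, μ(13) = -1, μ(14) = 1, μ(15) = 1, μ(16) = 0, μ(17) = -1, μ(18) = 0, μ(19) = -1, μ(20) = 0, μ(21) = 1, μ(22) = 1, μ(23) = -1, μ(24) = 0, μ(25) = 0, μ(26) = 1, μ(27) = 0, μ(28) = 0, μ(29) = -1, μ(30) = -1, μ(31) = -1, μ(32) = 0, μ(33) = 1, μ(34) = 1, μ(35) = 1, μ(36) = 0, μ(37) = -1, μ(38) = 1, μ(39) = 1, μ(40) = 0, μ(41) = -1, μ(42) = -1, μ(43) = -1, μ(44) = 0, μ(45) = 0, μ(46) = 1, μ(47) = -1, μ(48) = 0, μ(49) = 0, μ(50) = 0, μ(51) = 1, μ(52) = 0, μ(53) = -1, μ(54) = 0, μ(55) = 1, μ(56) = 0, μ(57) = 1, μ(58) = 1, μ(59) = -1, μ(60) = 0, μ(61) = -1, μ(62) = 1, μ(63) = 0, μ(64) = 0, μ(65) = 1, μ(66) = -1, μ(67) = -1, μ(68) = 0, μ(69) = 1, μ(70) = -1, μ(71) = -1, μ(72) = 0, μ(73) = -1, μ(74) = 1, μ(75) = 0, μ(76) = 0, μ(77) = 1, μ(78) = -1, μ(79) = -1, μ(80) = 0, μ(81) = 0, μ(82) = 1, μ(83) = -1, μ(84) = 0, μ(85) = 1, μ(86) = 1, μ(87) = 1, μ(88) = 0, μ(89) = -1, μ(90) = 0, μ(91) = 1, μ(92) = 0, μ(93) = 1, μ(94) = 1, μ(95) = 1, μ(96) = 0, μ(97) = -1, μ(98) = 0, μ(99) = 0, μ(100) = 0, μ(101) = -1, μ(102) = -1, μ(103) = -1, μ(104) = 0, μ(105) = -1, μ(106) = 1, μ(107) = -1, μ(108) = 0, μ(109) = -1, μ(110) = -1, μ(111) = 1, μ(112) = 0, μ(113) = -1, μ(114) = -1, μ(115) = 1, μ(116) = 0. Summing all 116 values: -5. (Mertens function M(x) = Σ_{n ≤ x} μ(n); on average M(x) should be small (PNT ⟺ M(x) = o(x)).)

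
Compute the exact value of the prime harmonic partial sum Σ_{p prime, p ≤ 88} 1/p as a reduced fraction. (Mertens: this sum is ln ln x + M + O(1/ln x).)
Σ 1/p = 475714535349241099037539188841003/267064515689275851355624017992790

π(88) = 23, so the primes ≤ 88 are [2, 3, 5, 7, 11, 13, 17, 19, 23, 29, 31, 37, 41, 43, 47, 53, 59, 61, 67, 71, 73, 79, 83]. Summing 1/p over these primes: 475714535349241099037539188841003/267064515689275851355624017992790 ≈ 1.7813. Mertens estimate ln ln(88) + 0.2615 ≈ 1.7605.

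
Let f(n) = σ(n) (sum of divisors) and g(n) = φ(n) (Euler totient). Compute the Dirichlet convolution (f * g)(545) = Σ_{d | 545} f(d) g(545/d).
(σ * φ)(545) = 2180

Divisors of 545: [1, 5, 109, 545]. For each d | 545:
  d = 1: σ(1) · φ(545/1) = 1 · 432 = 432
  d = 5: σ(5) · φ(545/5) = 6 · 108 = 648
  d = 109: σ(109) · φ(545/109) = 110 · 4 = 440
  d = 545: σ(545) · φ(545/545) = 660 · 1 = 660
Summing: (σ * φ)(545) = 432 + 648 + 440 + 660 = 2180.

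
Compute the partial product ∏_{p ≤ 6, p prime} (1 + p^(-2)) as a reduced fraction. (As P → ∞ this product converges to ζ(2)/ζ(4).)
∏ = 13/9

The primes p ≤ 6 are [2, 3, 5]. For each, (1 + 1/p^2) = (p^2 + 1)/p^2. Multiplying these fractions over p ∈ [2, 3, 5] gives 13/9. (In the limit P → ∞ this tends to ζ(2)/ζ(4).)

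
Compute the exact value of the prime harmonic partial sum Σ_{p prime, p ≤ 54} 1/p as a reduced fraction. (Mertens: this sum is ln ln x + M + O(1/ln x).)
Σ 1/p = 54766551458687142251/32589158477190044730

π(54) = 16, so the primes ≤ 54 are [2, 3, 5, 7, 11, 13, 17, 19, 23, 29, 31, 37, 41, 43, 47, 53]. Summing 1/p over these primes: 54766551458687142251/32589158477190044730 ≈ 1.6805. Mertens estimate ln ln(54) + 0.2615 ≈ 1.6450.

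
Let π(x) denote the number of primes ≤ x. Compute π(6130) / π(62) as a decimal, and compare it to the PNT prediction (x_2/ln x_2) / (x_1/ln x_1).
π(6130)/π(62) = 798/18 ≈ 44.3333;  PNT prediction ≈ 46.7901.

π(62) = 18 and π(6130) = 798, so π(6130)/π(62) ≈ 44.3333. The PNT-predicted ratio is (6130/ln(6130)) / (62/ln(62)) ≈ 46.7901. The two agree to within a few percent, as expected.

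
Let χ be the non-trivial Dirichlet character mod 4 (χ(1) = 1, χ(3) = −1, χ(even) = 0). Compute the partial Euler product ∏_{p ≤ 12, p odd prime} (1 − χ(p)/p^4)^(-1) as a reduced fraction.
∏ = 593207566875/599860952704

The odd primes p ≤ 12 are [3, 5, 7, 11]. For each, χ(p) = 1 if p ≡ 1 mod 4, χ(p) = −1 if p ≡ 3 mod 4. Taking (1 − χ(p)/p^4)^(-1) = p^4/(p^4 − χ(p)): (1 − (-1)/3^4)^(-1) · (1 − (1)/5^4)^(-1) · (1 − (-1)/7^4)^(-1) · (1 − (-1)/11^4)^(-1) = 593207566875/599860952704.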